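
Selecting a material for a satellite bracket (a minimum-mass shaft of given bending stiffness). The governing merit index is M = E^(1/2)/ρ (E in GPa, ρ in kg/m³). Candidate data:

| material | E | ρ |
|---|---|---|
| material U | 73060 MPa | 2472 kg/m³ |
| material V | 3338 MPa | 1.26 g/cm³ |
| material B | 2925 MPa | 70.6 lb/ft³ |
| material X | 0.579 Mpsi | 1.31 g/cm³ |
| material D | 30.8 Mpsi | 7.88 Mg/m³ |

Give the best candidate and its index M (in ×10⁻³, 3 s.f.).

Putting every candidate on a common basis:
  material U: E = 73.06 GPa, ρ = 2472 kg/m³
  material V: E = 3.338 GPa, ρ = 1260 kg/m³
  material B: E = 2.925 GPa, ρ = 1131 kg/m³
  material X: E = 3.992 GPa, ρ = 1310 kg/m³
  material D: E = 212.4 GPa, ρ = 7880 kg/m³
  material U: M = 3.46×10⁻³
  material D: M = 1.85×10⁻³
  material X: M = 1.53×10⁻³
  material B: M = 1.51×10⁻³
  material V: M = 1.45×10⁻³
Material U has the largest M.

material U, M = 3.46×10⁻³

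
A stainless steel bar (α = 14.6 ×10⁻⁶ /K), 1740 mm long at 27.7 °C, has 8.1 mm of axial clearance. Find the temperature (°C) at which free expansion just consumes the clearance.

α·L₀·ΔT = 8.1 mm ⇒ ΔT = 8.1 / (14.6×10⁻⁶ × 1740.0) = 318.8 K.
T = 27.7 + 318.8 = 346.5 °C.

347 °C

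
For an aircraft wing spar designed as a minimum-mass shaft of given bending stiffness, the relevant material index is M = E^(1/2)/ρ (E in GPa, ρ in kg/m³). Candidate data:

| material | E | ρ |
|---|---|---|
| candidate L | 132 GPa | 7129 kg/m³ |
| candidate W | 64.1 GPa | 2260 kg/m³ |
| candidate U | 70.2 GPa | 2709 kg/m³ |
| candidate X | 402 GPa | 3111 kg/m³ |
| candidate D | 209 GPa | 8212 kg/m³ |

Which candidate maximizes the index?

Per-candidate index values:
  candidate X: M = 6.44×10⁻³
  candidate W: M = 3.54×10⁻³
  candidate U: M = 3.09×10⁻³
  candidate D: M = 1.76×10⁻³
  candidate L: M = 1.61×10⁻³
Candidate X has the largest M.

candidate X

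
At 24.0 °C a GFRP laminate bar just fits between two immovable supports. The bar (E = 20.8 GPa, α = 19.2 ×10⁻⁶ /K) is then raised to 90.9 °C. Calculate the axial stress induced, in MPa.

26.7 MPa

ΔT = 66.90 K. Constrained thermal stress σ = E·α·ΔT = 20.80×10³ MPa × 19.2×10⁻⁶ × 66.90 = 26.7 MPa (compressive).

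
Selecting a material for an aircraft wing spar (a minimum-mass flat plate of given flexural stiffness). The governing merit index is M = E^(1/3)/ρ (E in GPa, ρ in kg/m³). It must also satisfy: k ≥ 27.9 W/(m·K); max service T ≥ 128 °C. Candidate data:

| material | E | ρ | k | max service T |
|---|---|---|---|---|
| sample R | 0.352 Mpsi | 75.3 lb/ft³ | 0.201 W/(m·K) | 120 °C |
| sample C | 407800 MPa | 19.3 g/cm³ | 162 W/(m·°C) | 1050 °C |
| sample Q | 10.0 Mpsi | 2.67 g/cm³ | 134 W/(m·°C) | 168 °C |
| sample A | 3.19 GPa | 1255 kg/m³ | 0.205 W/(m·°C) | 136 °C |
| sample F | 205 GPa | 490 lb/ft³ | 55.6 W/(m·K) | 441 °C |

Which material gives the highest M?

sample Q

Screen on constraints: k ≥ 27.9 W/(m·K); max service T ≥ 128 °C. Survivors: sample C, sample Q, sample F.
Convert each candidate to consistent units, then evaluate M:
  sample C: E = 407.8 GPa, ρ = 19300 kg/m³
  sample Q: E = 68.95 GPa, ρ = 2670 kg/m³
  sample F: E = 205.0 GPa, ρ = 7849 kg/m³
  sample Q: M = 1.54×10⁻³
  sample F: M = 0.751×10⁻³
  sample C: M = 0.384×10⁻³
The maximum is for sample Q.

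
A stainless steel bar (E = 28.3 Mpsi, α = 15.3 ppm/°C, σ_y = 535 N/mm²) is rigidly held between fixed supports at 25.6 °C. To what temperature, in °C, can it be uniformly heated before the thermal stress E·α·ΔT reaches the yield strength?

E = 28.3 Mpsi = 195.1 GPa.
σ_y = 535 N/mm² = 535.0 MPa.
E·α·ΔT = 535.0 MPa ⇒ ΔT = 535.0 / (195.1×10³ × 15.3×10⁻⁶) = 179.2 K.
T = 25.6 + 179.2 = 204.8 °C.

205 °C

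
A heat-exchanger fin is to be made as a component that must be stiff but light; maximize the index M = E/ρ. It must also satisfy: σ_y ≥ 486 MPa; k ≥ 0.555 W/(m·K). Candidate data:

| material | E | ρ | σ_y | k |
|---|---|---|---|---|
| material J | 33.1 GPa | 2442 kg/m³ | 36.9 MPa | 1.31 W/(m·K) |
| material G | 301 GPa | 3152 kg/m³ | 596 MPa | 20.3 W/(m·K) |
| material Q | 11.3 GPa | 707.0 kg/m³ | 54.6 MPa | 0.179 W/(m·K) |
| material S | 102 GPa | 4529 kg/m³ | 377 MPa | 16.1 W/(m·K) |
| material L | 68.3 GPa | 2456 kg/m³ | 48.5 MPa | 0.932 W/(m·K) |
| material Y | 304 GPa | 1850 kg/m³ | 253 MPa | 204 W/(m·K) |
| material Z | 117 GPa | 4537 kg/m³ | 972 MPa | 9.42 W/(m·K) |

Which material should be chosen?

material G

Screen on constraints: σ_y ≥ 486 MPa; k ≥ 0.555 W/(m·K). Survivors: material G, material Z.
Per-candidate index values:
  material G: M = 95.5 MN·m/kg
  material Z: M = 25.8 MN·m/kg
Material G ranks first.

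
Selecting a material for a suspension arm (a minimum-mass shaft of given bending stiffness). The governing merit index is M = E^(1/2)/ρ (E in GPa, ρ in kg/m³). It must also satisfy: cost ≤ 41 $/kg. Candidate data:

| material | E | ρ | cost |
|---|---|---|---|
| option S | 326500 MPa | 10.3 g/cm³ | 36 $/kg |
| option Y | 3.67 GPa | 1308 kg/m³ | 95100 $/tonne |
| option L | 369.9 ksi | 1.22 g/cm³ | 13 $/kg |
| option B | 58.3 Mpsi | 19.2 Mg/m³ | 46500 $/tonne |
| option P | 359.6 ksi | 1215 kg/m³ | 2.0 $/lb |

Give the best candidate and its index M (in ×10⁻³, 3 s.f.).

Screen on constraints: cost ≤ 41 $/kg. Survivors: option S, option L, option P.
In SI units:
  option S: E = 326.5 GPa, ρ = 10300 kg/m³
  option L: E = 2.550 GPa, ρ = 1220 kg/m³
  option P: E = 2.479 GPa, ρ = 1215 kg/m³
  option S: M = 1.75×10⁻³
  option L: M = 1.31×10⁻³
  option P: M = 1.30×10⁻³
Highest index: option S.

option S, M = 1.75×10⁻³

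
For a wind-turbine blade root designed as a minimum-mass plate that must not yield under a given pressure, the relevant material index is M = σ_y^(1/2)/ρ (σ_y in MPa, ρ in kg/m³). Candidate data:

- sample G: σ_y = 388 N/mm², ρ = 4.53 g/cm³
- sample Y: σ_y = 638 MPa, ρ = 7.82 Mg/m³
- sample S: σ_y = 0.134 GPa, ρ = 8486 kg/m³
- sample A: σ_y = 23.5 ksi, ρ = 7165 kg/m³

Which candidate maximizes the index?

Convert each candidate to consistent units, then evaluate M:
  sample G: σ_y = 388.0 MPa, ρ = 4530 kg/m³
  sample Y: σ_y = 638.0 MPa, ρ = 7820 kg/m³
  sample S: σ_y = 134.0 MPa, ρ = 8486 kg/m³
  sample A: σ_y = 162.0 MPa, ρ = 7165 kg/m³
  sample G: M = 4.35×10⁻³
  sample Y: M = 3.23×10⁻³
  sample A: M = 1.78×10⁻³
  sample S: M = 1.36×10⁻³
Sample G ranks first.

sample G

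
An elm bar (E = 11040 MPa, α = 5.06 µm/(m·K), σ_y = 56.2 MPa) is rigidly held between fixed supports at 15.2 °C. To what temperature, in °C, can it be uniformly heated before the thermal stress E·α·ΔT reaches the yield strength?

1020 °C

E = 11040 MPa = 11.04 GPa.
E·α·ΔT = 56.20 MPa ⇒ ΔT = 56.20 / (11.04×10³ × 5.06×10⁻⁶) = 1006 K.
T = 15.2 + 1006 = 1021 °C.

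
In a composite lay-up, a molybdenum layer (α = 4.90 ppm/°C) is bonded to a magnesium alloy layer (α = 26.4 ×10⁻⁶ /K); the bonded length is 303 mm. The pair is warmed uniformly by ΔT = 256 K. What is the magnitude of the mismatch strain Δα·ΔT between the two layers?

5.50×10⁻³

Δα = |4.90 − 26.4|×10⁻⁶/K = 21.5×10⁻⁶/K.
Mismatch strain = Δα·ΔT = 21.5×10⁻⁶ × 256.0 = 5.50×10⁻³.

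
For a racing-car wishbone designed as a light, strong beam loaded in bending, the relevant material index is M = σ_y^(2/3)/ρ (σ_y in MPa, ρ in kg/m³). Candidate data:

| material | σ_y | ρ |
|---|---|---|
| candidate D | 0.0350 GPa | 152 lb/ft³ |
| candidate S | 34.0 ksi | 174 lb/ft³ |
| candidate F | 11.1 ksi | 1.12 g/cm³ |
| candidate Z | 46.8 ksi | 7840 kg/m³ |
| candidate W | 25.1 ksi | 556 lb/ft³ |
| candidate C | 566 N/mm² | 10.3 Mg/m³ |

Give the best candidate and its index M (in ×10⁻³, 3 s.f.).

candidate F, M = 16.1×10⁻³

Normalizing units and computing the index:
  candidate D: σ_y = 35.00 MPa, ρ = 2435 kg/m³
  candidate S: σ_y = 234.4 MPa, ρ = 2787 kg/m³
  candidate F: σ_y = 76.53 MPa, ρ = 1120 kg/m³
  candidate Z: σ_y = 322.7 MPa, ρ = 7840 kg/m³
  candidate W: σ_y = 173.1 MPa, ρ = 8906 kg/m³
  candidate C: σ_y = 566.0 MPa, ρ = 10300 kg/m³
  candidate F: M = 16.1×10⁻³
  candidate S: M = 13.6×10⁻³
  candidate C: M = 6.64×10⁻³
  candidate Z: M = 6.00×10⁻³
  candidate D: M = 4.39×10⁻³
  candidate W: M = 3.49×10⁻³
The maximum is for candidate F.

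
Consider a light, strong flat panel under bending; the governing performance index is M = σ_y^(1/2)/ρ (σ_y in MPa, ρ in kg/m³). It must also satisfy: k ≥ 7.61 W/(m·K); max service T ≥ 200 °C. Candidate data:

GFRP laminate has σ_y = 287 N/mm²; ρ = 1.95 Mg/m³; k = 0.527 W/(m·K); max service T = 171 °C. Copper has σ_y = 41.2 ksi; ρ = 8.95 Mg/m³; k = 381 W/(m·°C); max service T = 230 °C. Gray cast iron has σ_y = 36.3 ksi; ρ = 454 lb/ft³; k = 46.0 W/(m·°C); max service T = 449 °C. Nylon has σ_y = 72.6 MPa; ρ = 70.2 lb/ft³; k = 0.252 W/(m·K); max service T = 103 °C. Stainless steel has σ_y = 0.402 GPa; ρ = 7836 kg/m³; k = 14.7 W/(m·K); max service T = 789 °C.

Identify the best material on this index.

Screen on constraints: k ≥ 7.61 W/(m·K); max service T ≥ 200 °C. Survivors: copper, gray cast iron, stainless steel.
Normalizing units and computing the index:
  copper: σ_y = 284.1 MPa, ρ = 8950 kg/m³
  gray cast iron: σ_y = 250.3 MPa, ρ = 7272 kg/m³
  stainless steel: σ_y = 402.0 MPa, ρ = 7836 kg/m³
  stainless steel: M = 2.56×10⁻³
  gray cast iron: M = 2.18×10⁻³
  copper: M = 1.88×10⁻³
The maximum is for stainless steel.

stainless steel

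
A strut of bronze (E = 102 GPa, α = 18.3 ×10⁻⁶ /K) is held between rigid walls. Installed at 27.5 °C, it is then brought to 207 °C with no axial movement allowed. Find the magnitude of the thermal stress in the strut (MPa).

ΔT = 179.5 K. Constrained thermal stress σ = E·α·ΔT = 102.0×10³ MPa × 18.3×10⁻⁶ × 179.5 = 335 MPa (compressive).

335 MPa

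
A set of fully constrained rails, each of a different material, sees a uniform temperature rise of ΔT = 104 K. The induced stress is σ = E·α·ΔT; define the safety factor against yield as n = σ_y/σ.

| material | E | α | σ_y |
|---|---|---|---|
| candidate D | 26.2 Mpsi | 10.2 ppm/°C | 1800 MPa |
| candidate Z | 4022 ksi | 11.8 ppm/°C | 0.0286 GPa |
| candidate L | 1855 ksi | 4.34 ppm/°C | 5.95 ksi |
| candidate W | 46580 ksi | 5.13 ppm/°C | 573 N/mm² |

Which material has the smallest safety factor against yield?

candidate Z

With everything in SI (GPa, ×10⁻⁶/K, MPa):
  candidate D: E = 180.6, α = 10.2, σ_y = 1800 → σ = 192 MPa, n = 9.39
  candidate Z: E = 27.73, α = 11.8, σ_y = 28.60 → σ = 34.0 MPa, n = 0.840
  candidate L: E = 12.79, α = 4.34, σ_y = 41.02 → σ = 5.77 MPa, n = 7.11
  candidate W: E = 321.2, α = 5.13, σ_y = 573.0 → σ = 171 MPa, n = 3.34
The minimum is candidate Z at n = 0.840.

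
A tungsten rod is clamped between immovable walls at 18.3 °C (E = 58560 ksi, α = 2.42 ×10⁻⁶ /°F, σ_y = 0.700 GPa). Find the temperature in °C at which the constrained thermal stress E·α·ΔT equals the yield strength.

416 °C

E = 58560 ksi = 403.8 GPa.
α = 2.42×10⁻⁶/°F × 9/5 = 4.36×10⁻⁶/K.
σ_y = 0.700 GPa = 700.0 MPa.
E·α·ΔT = 700.0 MPa ⇒ ΔT = 700.0 / (403.8×10³ × 4.36×10⁻⁶) = 398.0 K.
T = 18.3 + 398.0 = 416.3 °C.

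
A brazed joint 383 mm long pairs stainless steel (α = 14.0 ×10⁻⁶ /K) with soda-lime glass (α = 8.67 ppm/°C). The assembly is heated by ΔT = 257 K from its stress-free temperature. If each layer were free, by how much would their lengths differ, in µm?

525 µm

Δα = |14.0 − 8.67|×10⁻⁶/K = 5.33×10⁻⁶/K.
ΔL_mismatch = Δα·L·ΔT = 5.33×10⁻⁶ × 383.0 mm × 257.0 K = 525 µm.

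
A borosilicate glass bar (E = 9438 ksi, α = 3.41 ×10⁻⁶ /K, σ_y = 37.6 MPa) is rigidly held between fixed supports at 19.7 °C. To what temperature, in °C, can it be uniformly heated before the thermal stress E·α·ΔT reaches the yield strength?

189 °C

E = 9438 ksi = 65.07 GPa.
E·α·ΔT = 37.60 MPa ⇒ ΔT = 37.60 / (65.07×10³ × 3.41×10⁻⁶) = 169.4 K.
T = 19.7 + 169.4 = 189.1 °C.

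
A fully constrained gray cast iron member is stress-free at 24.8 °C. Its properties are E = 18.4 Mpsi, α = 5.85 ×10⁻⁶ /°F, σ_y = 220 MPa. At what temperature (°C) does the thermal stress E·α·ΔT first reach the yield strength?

E = 18.4 Mpsi = 126.9 GPa.
α = 5.85×10⁻⁶/°F × 9/5 = 10.5×10⁻⁶/K.
E·α·ΔT = 220.0 MPa ⇒ ΔT = 220.0 / (126.9×10³ × 10.5×10⁻⁶) = 164.7 K.
T = 24.8 + 164.7 = 189.5 °C.

189 °C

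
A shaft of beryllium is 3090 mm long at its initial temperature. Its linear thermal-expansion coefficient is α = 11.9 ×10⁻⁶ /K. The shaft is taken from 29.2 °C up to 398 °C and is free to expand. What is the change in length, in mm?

ΔT = 398 − 29.2 = 368.8 K.
ΔL = α·L₀·ΔT = 11.9×10⁻⁶ × 3090 mm × 368.8 K = 13.6 mm.

13.6 mm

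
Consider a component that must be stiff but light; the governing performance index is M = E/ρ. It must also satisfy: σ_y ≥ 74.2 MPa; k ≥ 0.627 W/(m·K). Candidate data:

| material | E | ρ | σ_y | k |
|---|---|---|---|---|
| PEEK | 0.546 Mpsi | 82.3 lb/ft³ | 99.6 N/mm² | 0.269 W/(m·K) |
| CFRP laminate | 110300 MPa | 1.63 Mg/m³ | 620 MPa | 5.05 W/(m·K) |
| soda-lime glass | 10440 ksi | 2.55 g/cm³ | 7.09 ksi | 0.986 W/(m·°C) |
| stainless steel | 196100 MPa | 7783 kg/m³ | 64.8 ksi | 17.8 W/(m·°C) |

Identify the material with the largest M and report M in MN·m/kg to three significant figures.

Screen on constraints: σ_y ≥ 74.2 MPa; k ≥ 0.627 W/(m·K). Survivors: CFRP laminate, stainless steel.
Normalizing units and computing the index:
  CFRP laminate: E = 110.3 GPa, ρ = 1630 kg/m³
  stainless steel: E = 196.1 GPa, ρ = 7783 kg/m³
  CFRP laminate: M = 67.7 MN·m/kg
  stainless steel: M = 25.2 MN·m/kg
CFRP laminate has the largest M.

CFRP laminate, M = 67.7 MN·m/kg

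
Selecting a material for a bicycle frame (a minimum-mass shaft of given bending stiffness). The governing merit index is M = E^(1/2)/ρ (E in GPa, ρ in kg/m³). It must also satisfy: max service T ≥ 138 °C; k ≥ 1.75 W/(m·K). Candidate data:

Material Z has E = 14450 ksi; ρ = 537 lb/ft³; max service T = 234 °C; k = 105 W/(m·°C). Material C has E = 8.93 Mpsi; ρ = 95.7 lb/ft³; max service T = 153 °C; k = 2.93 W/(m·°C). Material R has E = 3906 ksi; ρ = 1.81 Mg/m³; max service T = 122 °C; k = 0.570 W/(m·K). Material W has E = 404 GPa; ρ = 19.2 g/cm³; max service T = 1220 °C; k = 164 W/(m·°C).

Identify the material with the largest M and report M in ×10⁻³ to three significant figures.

Screen on constraints: max service T ≥ 138 °C; k ≥ 1.75 W/(m·K). Survivors: material Z, material C, material W.
Putting every candidate on a common basis:
  material Z: E = 99.63 GPa, ρ = 8602 kg/m³
  material C: E = 61.57 GPa, ρ = 1533 kg/m³
  material W: E = 404.0 GPa, ρ = 19200 kg/m³
  material C: M = 5.12×10⁻³
  material Z: M = 1.16×10⁻³
  material W: M = 1.05×10⁻³
The maximum is for material C.

material C, M = 5.12×10⁻³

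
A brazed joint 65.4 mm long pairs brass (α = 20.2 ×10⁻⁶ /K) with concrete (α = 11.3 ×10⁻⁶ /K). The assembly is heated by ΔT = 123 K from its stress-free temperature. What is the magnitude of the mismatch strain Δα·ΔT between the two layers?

1.09×10⁻³

Δα = |20.2 − 11.3|×10⁻⁶/K = 8.90×10⁻⁶/K.
Mismatch strain = Δα·ΔT = 8.90×10⁻⁶ × 123.0 = 1.09×10⁻³.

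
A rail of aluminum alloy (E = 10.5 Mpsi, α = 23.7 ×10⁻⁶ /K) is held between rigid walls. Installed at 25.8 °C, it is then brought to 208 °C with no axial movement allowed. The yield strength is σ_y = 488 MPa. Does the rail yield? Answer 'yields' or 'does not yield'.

does not yield

E = 10.5 Mpsi = 72.39 GPa.
ΔT = 182.2 K. Constrained thermal stress σ = E·α·ΔT = 72.39×10³ MPa × 23.7×10⁻⁶ × 182.2 = 313 MPa (compressive).
Compare to σ_y = 488 MPa: σ < σ_y, so it does not yield.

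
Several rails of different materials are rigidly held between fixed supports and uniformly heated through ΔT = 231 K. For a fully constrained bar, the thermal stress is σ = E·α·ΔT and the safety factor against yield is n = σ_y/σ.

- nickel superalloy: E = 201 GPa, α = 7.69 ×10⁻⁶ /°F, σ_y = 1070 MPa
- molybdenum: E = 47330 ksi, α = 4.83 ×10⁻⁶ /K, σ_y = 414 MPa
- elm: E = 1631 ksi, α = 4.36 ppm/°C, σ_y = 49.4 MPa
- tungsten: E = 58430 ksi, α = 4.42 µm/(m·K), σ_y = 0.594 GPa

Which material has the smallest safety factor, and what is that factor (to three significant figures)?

In consistent units (E in GPa, α in ×10⁻⁶/K, σ_y in MPa):
  nickel superalloy: E = 201.0, α = 13.8, σ_y = 1070 → σ = 643 MPa, n = 1.66
  molybdenum: E = 326.3, α = 4.83, σ_y = 414.0 → σ = 364 MPa, n = 1.14
  elm: E = 11.25, α = 4.36, σ_y = 49.40 → σ = 11.3 MPa, n = 4.36
  tungsten: E = 402.9, α = 4.42, σ_y = 594.0 → σ = 411 MPa, n = 1.44
Molybdenum has the lowest safety factor, n = 1.14.

molybdenum, n = 1.14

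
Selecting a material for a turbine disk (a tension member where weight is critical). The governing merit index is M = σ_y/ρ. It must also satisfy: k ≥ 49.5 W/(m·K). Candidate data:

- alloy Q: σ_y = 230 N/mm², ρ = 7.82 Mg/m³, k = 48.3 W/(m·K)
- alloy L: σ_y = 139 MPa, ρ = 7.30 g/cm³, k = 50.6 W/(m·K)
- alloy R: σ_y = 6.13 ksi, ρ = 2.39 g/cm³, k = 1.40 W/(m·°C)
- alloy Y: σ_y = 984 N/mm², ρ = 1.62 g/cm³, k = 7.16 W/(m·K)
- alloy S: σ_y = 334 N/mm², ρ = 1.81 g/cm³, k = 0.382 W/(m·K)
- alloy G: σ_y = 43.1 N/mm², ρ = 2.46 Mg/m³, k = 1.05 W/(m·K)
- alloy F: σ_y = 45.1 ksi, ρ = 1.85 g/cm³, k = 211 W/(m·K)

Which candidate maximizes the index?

alloy F

Screen on constraints: k ≥ 49.5 W/(m·K). Survivors: alloy L, alloy F.
Normalizing units and computing the index:
  alloy L: σ_y = 139.0 MPa, ρ = 7300 kg/m³
  alloy F: σ_y = 311.0 MPa, ρ = 1850 kg/m³
  alloy F: M = 168 kN·m/kg
  alloy L: M = 19.0 kN·m/kg
Alloy F ranks first.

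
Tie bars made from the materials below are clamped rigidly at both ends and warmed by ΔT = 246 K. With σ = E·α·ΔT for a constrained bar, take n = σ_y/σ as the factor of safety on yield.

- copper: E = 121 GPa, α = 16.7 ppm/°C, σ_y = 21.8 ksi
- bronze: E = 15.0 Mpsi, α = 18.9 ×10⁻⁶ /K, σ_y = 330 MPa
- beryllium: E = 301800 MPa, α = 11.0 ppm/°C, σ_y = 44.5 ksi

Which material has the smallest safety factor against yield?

copper

Per material, after unit conversion:
  copper: E = 121.0, α = 16.7, σ_y = 150.3 → σ = 497 MPa, n = 0.302
  bronze: E = 103.4, α = 18.9, σ_y = 330.0 → σ = 481 MPa, n = 0.686
  beryllium: E = 301.8, α = 11.0, σ_y = 306.8 → σ = 817 MPa, n = 0.376
The minimum is copper at n = 0.302.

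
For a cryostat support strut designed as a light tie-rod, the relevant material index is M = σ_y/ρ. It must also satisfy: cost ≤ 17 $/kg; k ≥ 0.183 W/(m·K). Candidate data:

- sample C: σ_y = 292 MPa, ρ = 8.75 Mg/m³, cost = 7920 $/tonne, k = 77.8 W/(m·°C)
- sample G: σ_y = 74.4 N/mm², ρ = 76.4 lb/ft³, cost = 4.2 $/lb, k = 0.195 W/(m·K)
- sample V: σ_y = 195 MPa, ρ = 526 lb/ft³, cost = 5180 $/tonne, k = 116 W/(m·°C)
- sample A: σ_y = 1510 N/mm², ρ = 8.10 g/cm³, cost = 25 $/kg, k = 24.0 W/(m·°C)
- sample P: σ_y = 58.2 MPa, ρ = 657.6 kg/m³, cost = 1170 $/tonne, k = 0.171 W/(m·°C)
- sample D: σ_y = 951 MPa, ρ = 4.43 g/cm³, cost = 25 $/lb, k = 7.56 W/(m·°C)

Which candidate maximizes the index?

sample G

Screen on constraints: cost ≤ 17 $/kg; k ≥ 0.183 W/(m·K). Survivors: sample C, sample G, sample V.
After converting to SI:
  sample C: σ_y = 292.0 MPa, ρ = 8750 kg/m³
  sample G: σ_y = 74.40 MPa, ρ = 1224 kg/m³
  sample V: σ_y = 195.0 MPa, ρ = 8426 kg/m³
  sample G: M = 60.8 kN·m/kg
  sample C: M = 33.4 kN·m/kg
  sample V: M = 23.1 kN·m/kg
Sample G has the largest M.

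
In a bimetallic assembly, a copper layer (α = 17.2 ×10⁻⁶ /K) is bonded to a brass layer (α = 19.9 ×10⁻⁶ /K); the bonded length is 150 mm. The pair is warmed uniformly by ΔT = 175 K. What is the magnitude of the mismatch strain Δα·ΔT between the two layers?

4.72×10⁻⁴

Δα = |17.2 − 19.9|×10⁻⁶/K = 2.70×10⁻⁶/K.
Mismatch strain = Δα·ΔT = 2.70×10⁻⁶ × 175.0 = 4.72×10⁻⁴.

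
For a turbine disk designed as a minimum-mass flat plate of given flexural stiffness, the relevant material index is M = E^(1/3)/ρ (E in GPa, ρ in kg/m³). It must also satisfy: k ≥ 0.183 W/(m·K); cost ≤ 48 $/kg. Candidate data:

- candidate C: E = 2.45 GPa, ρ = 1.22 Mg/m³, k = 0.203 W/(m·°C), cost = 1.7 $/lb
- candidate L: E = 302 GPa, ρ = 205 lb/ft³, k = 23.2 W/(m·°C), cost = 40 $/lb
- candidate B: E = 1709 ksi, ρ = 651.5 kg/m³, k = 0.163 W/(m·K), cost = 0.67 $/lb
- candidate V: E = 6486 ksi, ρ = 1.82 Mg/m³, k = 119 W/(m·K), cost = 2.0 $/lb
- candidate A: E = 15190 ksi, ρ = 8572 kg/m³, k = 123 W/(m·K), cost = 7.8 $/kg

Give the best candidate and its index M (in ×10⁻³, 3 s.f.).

Screen on constraints: k ≥ 0.183 W/(m·K); cost ≤ 48 $/kg. Survivors: candidate C, candidate V, candidate A.
Putting every candidate on a common basis:
  candidate C: E = 2.450 GPa, ρ = 1220 kg/m³
  candidate V: E = 44.72 GPa, ρ = 1820 kg/m³
  candidate A: E = 104.7 GPa, ρ = 8572 kg/m³
  candidate V: M = 1.95×10⁻³
  candidate C: M = 1.10×10⁻³
  candidate A: M = 0.550×10⁻³
Candidate V has the largest M.

candidate V, M = 1.95×10⁻³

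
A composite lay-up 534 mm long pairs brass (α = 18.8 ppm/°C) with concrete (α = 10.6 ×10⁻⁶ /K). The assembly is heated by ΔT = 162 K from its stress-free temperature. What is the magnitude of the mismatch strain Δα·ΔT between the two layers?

Δα = |18.8 − 10.6|×10⁻⁶/K = 8.20×10⁻⁶/K.
Mismatch strain = Δα·ΔT = 8.20×10⁻⁶ × 162.0 = 1.33×10⁻³.

1.33×10⁻³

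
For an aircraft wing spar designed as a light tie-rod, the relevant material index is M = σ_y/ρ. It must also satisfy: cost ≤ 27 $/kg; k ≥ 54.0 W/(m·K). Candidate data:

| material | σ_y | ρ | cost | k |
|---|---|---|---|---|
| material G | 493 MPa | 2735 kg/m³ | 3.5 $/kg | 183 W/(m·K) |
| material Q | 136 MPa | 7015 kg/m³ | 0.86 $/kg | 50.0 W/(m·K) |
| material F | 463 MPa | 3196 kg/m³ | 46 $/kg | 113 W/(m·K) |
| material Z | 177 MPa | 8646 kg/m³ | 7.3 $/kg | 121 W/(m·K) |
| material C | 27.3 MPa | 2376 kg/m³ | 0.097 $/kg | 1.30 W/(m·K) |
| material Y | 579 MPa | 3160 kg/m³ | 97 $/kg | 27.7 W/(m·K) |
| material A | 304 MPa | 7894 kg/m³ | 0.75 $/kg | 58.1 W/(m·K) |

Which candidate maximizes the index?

material G

Screen on constraints: cost ≤ 27 $/kg; k ≥ 54.0 W/(m·K). Survivors: material G, material Z, material A.
Computing M directly (units already consistent):
  material G: M = 180 kN·m/kg
  material A: M = 38.5 kN·m/kg
  material Z: M = 20.5 kN·m/kg
Material G ranks first.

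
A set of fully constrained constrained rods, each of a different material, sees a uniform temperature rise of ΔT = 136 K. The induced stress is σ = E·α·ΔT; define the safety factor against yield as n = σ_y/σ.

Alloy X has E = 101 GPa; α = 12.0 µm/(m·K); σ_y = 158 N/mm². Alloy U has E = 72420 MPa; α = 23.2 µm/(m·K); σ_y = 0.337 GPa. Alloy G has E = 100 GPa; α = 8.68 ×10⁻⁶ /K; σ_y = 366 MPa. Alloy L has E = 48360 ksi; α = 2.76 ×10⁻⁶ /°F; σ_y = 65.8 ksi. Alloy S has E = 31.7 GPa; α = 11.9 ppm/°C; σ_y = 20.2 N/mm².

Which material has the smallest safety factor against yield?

alloy S

Per material, after unit conversion:
  alloy X: E = 101.0, α = 12.0, σ_y = 158.0 → σ = 165 MPa, n = 0.959
  alloy U: E = 72.42, α = 23.2, σ_y = 337.0 → σ = 228 MPa, n = 1.47
  alloy G: E = 100.0, α = 8.68, σ_y = 366.0 → σ = 118 MPa, n = 3.10
  alloy L: E = 333.4, α = 4.97, σ_y = 453.7 → σ = 225 MPa, n = 2.01
  alloy S: E = 31.70, α = 11.9, σ_y = 20.20 → σ = 51.3 MPa, n = 0.394
Smallest n: alloy S with n = 0.394.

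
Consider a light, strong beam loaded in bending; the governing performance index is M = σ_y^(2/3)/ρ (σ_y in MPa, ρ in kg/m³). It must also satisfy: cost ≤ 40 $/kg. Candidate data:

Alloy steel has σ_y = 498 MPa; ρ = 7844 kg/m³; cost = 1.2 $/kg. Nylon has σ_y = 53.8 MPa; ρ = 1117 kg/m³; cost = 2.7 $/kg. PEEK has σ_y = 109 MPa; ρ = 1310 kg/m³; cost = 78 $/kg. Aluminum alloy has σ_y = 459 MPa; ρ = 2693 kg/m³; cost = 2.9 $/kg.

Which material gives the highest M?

aluminum alloy

Screen on constraints: cost ≤ 40 $/kg. Survivors: alloy steel, nylon, aluminum alloy.
Evaluate M for each candidate:
  aluminum alloy: M = 22.1×10⁻³
  nylon: M = 12.8×10⁻³
  alloy steel: M = 8.01×10⁻³
Aluminum alloy has the largest M.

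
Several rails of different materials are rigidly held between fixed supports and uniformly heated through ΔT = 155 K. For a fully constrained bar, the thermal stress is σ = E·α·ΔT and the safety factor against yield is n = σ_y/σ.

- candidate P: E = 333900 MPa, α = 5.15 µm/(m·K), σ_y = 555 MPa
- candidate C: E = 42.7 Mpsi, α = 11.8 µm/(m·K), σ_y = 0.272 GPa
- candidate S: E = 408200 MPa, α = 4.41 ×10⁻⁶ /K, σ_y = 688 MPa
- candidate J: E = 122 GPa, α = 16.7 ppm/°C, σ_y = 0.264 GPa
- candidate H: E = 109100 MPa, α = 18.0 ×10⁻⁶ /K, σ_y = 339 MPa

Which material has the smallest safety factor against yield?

candidate C

With everything in SI (GPa, ×10⁻⁶/K, MPa):
  candidate P: E = 333.9, α = 5.15, σ_y = 555.0 → σ = 267 MPa, n = 2.08
  candidate C: E = 294.4, α = 11.8, σ_y = 272.0 → σ = 538 MPa, n = 0.505
  candidate S: E = 408.2, α = 4.41, σ_y = 688.0 → σ = 279 MPa, n = 2.47
  candidate J: E = 122.0, α = 16.7, σ_y = 264.0 → σ = 316 MPa, n = 0.836
  candidate H: E = 109.1, α = 18.0, σ_y = 339.0 → σ = 304 MPa, n = 1.11
The minimum is candidate C at n = 0.505.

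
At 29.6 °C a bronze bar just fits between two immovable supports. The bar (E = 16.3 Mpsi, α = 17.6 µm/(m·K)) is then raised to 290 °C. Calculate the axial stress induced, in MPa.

515 MPa

E = 16.3 Mpsi = 112.4 GPa.
ΔT = 260.4 K. Constrained thermal stress σ = E·α·ΔT = 112.4×10³ MPa × 17.6×10⁻⁶ × 260.4 = 515 MPa (compressive).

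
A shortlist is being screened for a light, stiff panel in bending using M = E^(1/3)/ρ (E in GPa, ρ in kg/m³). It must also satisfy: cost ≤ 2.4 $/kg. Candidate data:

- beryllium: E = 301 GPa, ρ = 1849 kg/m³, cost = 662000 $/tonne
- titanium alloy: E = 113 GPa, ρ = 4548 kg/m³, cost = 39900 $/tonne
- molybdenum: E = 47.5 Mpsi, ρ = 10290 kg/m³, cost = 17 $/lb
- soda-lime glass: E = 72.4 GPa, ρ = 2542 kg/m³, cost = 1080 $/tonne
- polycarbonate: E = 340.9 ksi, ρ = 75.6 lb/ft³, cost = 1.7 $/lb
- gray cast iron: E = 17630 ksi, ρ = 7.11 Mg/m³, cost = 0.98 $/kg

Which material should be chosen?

Screen on constraints: cost ≤ 2.4 $/kg. Survivors: soda-lime glass, gray cast iron.
Normalizing units and computing the index:
  soda-lime glass: E = 72.40 GPa, ρ = 2542 kg/m³
  gray cast iron: E = 121.6 GPa, ρ = 7110 kg/m³
  soda-lime glass: M = 1.64×10⁻³
  gray cast iron: M = 0.697×10⁻³
Highest index: soda-lime glass.

soda-lime glass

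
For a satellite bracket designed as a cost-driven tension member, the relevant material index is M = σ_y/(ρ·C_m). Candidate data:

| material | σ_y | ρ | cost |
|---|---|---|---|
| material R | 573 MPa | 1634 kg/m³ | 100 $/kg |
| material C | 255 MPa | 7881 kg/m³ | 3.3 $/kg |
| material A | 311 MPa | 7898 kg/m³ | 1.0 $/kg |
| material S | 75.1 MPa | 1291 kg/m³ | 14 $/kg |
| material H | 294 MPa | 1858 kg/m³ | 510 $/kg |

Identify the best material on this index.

Evaluate M for each candidate:
  material A: M = 39.4 kN·m per $
  material C: M = 9.80 kN·m per $
  material S: M = 4.16 kN·m per $
  material R: M = 3.51 kN·m per $
  material H: M = 0.310 kN·m per $
The maximum is for material A.

material A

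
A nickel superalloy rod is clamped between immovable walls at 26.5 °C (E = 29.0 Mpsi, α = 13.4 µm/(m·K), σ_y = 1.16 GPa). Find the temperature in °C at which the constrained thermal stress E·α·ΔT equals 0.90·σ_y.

E = 29.0 Mpsi = 199.9 GPa.
σ_y = 1.16 GPa = 1160 MPa.
E·α·ΔT = 1044 MPa ⇒ ΔT = 1044 / (199.9×10³ × 13.4×10⁻⁶) = 389.7 K.
T = 26.5 + 389.7 = 416.2 °C.

416 °C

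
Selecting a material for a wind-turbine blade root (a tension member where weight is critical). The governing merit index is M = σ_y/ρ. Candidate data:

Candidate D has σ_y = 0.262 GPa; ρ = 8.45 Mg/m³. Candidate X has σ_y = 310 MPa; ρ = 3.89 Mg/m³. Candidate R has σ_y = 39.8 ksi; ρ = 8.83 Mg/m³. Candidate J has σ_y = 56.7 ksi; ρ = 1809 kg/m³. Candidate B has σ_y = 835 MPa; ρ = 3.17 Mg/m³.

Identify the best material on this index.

candidate B

Normalizing units and computing the index:
  candidate D: σ_y = 262.0 MPa, ρ = 8450 kg/m³
  candidate X: σ_y = 310.0 MPa, ρ = 3890 kg/m³
  candidate R: σ_y = 274.4 MPa, ρ = 8830 kg/m³
  candidate J: σ_y = 390.9 MPa, ρ = 1809 kg/m³
  candidate B: σ_y = 835.0 MPa, ρ = 3170 kg/m³
  candidate B: M = 263 kN·m/kg
  candidate J: M = 216 kN·m/kg
  candidate X: M = 79.7 kN·m/kg
  candidate R: M = 31.1 kN·m/kg
  candidate D: M = 31.0 kN·m/kg
The maximum is for candidate B.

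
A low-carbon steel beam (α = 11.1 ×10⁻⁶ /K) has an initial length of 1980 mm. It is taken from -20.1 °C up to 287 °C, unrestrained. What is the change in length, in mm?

6.75 mm

ΔT = 287 − (-20.1) = 307.1 K.
ΔL = α·L₀·ΔT = 11.1×10⁻⁶ × 1980 mm × 307.1 K = 6.75 mm.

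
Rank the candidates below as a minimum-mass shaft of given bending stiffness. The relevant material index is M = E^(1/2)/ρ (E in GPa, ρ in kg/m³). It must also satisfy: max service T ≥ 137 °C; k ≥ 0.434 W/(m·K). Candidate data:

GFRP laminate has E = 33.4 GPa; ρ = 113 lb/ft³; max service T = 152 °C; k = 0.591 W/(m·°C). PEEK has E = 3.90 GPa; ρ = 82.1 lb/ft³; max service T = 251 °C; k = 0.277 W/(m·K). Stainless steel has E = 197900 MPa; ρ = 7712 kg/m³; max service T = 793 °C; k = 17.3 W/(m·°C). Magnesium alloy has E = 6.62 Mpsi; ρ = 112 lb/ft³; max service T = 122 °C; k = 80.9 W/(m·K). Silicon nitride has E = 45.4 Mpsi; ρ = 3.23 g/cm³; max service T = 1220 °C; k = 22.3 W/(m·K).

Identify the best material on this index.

silicon nitride

Screen on constraints: max service T ≥ 137 °C; k ≥ 0.434 W/(m·K). Survivors: GFRP laminate, stainless steel, silicon nitride.
In SI units:
  GFRP laminate: E = 33.40 GPa, ρ = 1810 kg/m³
  stainless steel: E = 197.9 GPa, ρ = 7712 kg/m³
  silicon nitride: E = 313.0 GPa, ρ = 3230 kg/m³
  silicon nitride: M = 5.48×10⁻³
  GFRP laminate: M = 3.19×10⁻³
  stainless steel: M = 1.82×10⁻³
The maximum is for silicon nitride.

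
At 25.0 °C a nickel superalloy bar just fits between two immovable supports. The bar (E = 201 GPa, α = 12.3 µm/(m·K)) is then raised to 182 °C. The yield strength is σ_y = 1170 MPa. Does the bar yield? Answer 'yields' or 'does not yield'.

does not yield

ΔT = 157.0 K. Constrained thermal stress σ = E·α·ΔT = 201.0×10³ MPa × 12.3×10⁻⁶ × 157.0 = 388 MPa (compressive).
Compare to σ_y = 1170 MPa: σ < σ_y, so it does not yield.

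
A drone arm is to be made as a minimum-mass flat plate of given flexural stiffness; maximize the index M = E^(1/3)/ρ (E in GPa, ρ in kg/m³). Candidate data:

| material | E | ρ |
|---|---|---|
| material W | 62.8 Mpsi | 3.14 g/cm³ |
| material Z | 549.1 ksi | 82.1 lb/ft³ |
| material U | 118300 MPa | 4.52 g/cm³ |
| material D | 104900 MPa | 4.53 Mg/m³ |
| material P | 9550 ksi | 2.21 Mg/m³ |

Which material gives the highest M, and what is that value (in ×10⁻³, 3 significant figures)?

Putting every candidate on a common basis:
  material W: E = 433.0 GPa, ρ = 3140 kg/m³
  material Z: E = 3.786 GPa, ρ = 1315 kg/m³
  material U: E = 118.3 GPa, ρ = 4520 kg/m³
  material D: E = 104.9 GPa, ρ = 4530 kg/m³
  material P: E = 65.84 GPa, ρ = 2210 kg/m³
  material W: M = 2.41×10⁻³
  material P: M = 1.83×10⁻³
  material Z: M = 1.19×10⁻³
  material U: M = 1.09×10⁻³
  material D: M = 1.04×10⁻³
Material W ranks first.

material W, M = 2.41×10⁻³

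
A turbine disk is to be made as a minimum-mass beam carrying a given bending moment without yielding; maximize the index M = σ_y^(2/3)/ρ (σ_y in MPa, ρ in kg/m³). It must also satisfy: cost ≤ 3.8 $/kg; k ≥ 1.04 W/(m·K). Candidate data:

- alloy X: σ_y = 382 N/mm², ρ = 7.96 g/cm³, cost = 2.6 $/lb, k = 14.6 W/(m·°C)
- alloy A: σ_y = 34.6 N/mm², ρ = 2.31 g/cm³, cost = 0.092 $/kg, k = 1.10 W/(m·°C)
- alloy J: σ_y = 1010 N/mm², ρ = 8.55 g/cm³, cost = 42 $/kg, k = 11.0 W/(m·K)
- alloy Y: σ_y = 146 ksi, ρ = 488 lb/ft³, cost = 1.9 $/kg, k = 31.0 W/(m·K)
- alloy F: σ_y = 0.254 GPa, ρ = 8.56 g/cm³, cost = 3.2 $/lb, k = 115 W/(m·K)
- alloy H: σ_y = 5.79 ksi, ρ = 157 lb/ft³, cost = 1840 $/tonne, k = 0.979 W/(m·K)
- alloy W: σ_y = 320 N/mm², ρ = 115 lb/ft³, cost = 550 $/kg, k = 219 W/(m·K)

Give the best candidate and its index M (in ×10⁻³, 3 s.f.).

Screen on constraints: cost ≤ 3.8 $/kg; k ≥ 1.04 W/(m·K). Survivors: alloy A, alloy Y.
Normalizing units and computing the index:
  alloy A: σ_y = 34.60 MPa, ρ = 2310 kg/m³
  alloy Y: σ_y = 1007 MPa, ρ = 7817 kg/m³
  alloy Y: M = 12.8×10⁻³
  alloy A: M = 4.60×10⁻³
Alloy Y has the largest M.

alloy Y, M = 12.8×10⁻³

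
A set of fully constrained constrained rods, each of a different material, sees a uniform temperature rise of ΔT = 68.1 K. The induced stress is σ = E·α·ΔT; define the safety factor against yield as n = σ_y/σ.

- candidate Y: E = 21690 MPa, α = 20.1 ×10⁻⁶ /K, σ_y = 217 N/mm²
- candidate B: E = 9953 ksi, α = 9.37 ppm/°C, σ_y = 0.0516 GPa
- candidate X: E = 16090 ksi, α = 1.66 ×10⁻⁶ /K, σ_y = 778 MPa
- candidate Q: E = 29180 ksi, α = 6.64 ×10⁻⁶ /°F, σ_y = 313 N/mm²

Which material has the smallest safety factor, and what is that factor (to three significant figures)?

With everything in SI (GPa, ×10⁻⁶/K, MPa):
  candidate Y: E = 21.69, α = 20.1, σ_y = 217.0 → σ = 29.7 MPa, n = 7.31
  candidate B: E = 68.62, α = 9.37, σ_y = 51.60 → σ = 43.8 MPa, n = 1.18
  candidate X: E = 110.9, α = 1.66, σ_y = 778.0 → σ = 12.5 MPa, n = 62.0
  candidate Q: E = 201.2, α = 12.0, σ_y = 313.0 → σ = 164 MPa, n = 1.91
The minimum is candidate B at n = 1.18.

candidate B, n = 1.18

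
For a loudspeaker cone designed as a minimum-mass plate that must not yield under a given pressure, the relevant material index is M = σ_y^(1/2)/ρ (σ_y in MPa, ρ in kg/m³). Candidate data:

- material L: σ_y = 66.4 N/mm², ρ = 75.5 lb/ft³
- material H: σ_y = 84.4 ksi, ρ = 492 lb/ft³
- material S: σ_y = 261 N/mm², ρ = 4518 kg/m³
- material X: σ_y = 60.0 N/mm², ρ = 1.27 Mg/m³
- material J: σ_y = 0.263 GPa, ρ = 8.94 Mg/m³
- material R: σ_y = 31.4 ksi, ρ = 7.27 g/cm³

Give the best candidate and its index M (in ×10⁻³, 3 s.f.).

material L, M = 6.74×10⁻³

Putting every candidate on a common basis:
  material L: σ_y = 66.40 MPa, ρ = 1209 kg/m³
  material H: σ_y = 581.9 MPa, ρ = 7881 kg/m³
  material S: σ_y = 261.0 MPa, ρ = 4518 kg/m³
  material X: σ_y = 60.00 MPa, ρ = 1270 kg/m³
  material J: σ_y = 263.0 MPa, ρ = 8940 kg/m³
  material R: σ_y = 216.5 MPa, ρ = 7270 kg/m³
  material L: M = 6.74×10⁻³
  material X: M = 6.10×10⁻³
  material S: M = 3.58×10⁻³
  material H: M = 3.06×10⁻³
  material R: M = 2.02×10⁻³
  material J: M = 1.81×10⁻³
The maximum is for material L.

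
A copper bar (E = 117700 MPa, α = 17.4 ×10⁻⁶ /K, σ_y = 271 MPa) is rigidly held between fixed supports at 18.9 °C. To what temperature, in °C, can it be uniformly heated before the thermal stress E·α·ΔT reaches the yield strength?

E = 117700 MPa = 117.7 GPa.
E·α·ΔT = 271.0 MPa ⇒ ΔT = 271.0 / (117.7×10³ × 17.4×10⁻⁶) = 132.3 K.
T = 18.9 + 132.3 = 151.2 °C.

151 °C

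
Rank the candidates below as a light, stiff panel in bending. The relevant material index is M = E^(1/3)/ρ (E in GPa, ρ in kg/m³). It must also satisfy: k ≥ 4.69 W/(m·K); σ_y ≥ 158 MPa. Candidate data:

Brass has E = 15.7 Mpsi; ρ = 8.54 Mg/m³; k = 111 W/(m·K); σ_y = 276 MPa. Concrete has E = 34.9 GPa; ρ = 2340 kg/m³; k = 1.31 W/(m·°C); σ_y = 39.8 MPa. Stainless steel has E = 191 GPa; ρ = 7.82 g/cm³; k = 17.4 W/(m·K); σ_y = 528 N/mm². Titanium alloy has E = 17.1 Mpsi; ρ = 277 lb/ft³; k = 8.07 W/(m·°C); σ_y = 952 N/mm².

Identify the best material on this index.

Screen on constraints: k ≥ 4.69 W/(m·K); σ_y ≥ 158 MPa. Survivors: brass, stainless steel, titanium alloy.
Convert each candidate to consistent units, then evaluate M:
  brass: E = 108.2 GPa, ρ = 8540 kg/m³
  stainless steel: E = 191.0 GPa, ρ = 7820 kg/m³
  titanium alloy: E = 117.9 GPa, ρ = 4437 kg/m³
  titanium alloy: M = 1.11×10⁻³
  stainless steel: M = 0.736×10⁻³
  brass: M = 0.558×10⁻³
Titanium alloy has the largest M.

titanium alloy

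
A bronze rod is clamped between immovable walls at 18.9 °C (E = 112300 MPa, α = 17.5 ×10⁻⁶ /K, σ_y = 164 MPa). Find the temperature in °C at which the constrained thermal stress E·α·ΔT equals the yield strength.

E = 112300 MPa = 112.3 GPa.
E·α·ΔT = 164.0 MPa ⇒ ΔT = 164.0 / (112.3×10³ × 17.5×10⁻⁶) = 83.45 K.
T = 18.9 + 83.45 = 102.3 °C.

102 °C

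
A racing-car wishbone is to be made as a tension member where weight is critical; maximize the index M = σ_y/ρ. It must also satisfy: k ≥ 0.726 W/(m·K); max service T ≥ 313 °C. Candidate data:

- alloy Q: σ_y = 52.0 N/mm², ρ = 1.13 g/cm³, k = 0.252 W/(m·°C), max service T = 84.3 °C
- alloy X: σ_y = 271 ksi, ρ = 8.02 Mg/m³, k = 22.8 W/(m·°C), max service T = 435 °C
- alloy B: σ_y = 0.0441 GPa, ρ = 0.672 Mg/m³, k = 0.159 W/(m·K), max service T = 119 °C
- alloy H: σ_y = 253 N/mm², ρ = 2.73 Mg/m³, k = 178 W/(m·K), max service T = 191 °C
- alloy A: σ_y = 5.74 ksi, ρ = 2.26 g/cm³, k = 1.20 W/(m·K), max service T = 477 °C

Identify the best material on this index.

Screen on constraints: k ≥ 0.726 W/(m·K); max service T ≥ 313 °C. Survivors: alloy X, alloy A.
In SI units:
  alloy X: σ_y = 1868 MPa, ρ = 8020 kg/m³
  alloy A: σ_y = 39.58 MPa, ρ = 2260 kg/m³
  alloy X: M = 233 kN·m/kg
  alloy A: M = 17.5 kN·m/kg
The maximum is for alloy X.

alloy X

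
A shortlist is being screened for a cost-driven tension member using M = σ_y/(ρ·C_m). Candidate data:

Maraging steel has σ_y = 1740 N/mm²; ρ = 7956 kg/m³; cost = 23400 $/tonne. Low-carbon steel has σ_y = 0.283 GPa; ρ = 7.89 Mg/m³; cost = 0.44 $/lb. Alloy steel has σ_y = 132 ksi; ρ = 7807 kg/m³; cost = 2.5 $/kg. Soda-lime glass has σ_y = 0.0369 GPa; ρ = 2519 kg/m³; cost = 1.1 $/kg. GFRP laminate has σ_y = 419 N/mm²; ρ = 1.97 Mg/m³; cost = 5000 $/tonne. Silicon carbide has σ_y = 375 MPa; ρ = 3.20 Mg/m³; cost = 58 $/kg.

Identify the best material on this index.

alloy steel

After converting to SI:
  maraging steel: σ_y = 1740 MPa, ρ = 7956 kg/m³, cost = 23.40 $/kg
  low-carbon steel: σ_y = 283.0 MPa, ρ = 7890 kg/m³, cost = 0.9700 $/kg
  alloy steel: σ_y = 910.1 MPa, ρ = 7807 kg/m³, cost = 2.500 $/kg
  soda-lime glass: σ_y = 36.90 MPa, ρ = 2519 kg/m³, cost = 1.100 $/kg
  GFRP laminate: σ_y = 419.0 MPa, ρ = 1970 kg/m³, cost = 5.000 $/kg
  silicon carbide: σ_y = 375.0 MPa, ρ = 3200 kg/m³, cost = 58.00 $/kg
  alloy steel: M = 46.6 kN·m per $
  GFRP laminate: M = 42.5 kN·m per $
  low-carbon steel: M = 37.0 kN·m per $
  soda-lime glass: M = 13.3 kN·m per $
  maraging steel: M = 9.35 kN·m per $
  silicon carbide: M = 2.02 kN·m per $
Highest index: alloy steel.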